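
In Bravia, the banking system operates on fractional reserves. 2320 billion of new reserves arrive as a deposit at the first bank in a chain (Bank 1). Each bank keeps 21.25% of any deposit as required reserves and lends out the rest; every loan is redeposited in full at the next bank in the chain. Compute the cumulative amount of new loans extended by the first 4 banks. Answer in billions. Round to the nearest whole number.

5291 billion

Bank i lends (1 − rr)^i of the original deposit: Bank 1 lends 2320·0.7875 = 1827.0000, Bank 2 lends 2320·0.7875² = 1438.7625, and so on.
Summing a geometric series: total = 2320·[0.7875·(1 − 0.7875^4) / (1 − 0.7875)] ≈ 5291.0455 billion.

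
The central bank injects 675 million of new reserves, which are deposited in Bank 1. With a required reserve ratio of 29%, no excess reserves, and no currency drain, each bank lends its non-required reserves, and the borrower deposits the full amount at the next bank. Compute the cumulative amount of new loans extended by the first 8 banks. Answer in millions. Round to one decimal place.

1545.9 million

Bank i lends (1 − rr)^i of the original deposit: Bank 1 lends 675·0.7100 = 479.2500, Bank 2 lends 675·0.7100² = 340.2675, and so on.
Summing a geometric series: total = 675·[0.7100·(1 − 0.7100^8) / (1 − 0.7100)] ≈ 1545.8699 million.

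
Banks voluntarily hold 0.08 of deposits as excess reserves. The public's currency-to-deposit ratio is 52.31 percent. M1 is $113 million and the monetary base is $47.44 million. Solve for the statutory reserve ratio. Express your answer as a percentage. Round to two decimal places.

3.63%

Using m = M/MB = 113/47.44 ≈ 2.381956. Since m = (1 + c)/(c + rr + e), the denominator satisfies c + rr + e = (1 + c)/m = (1 + 0.5231) / 2.381956 ≈ 0.639432.
With c = 0.5231 and e = 0.08, the statutory reserve ratio is 0.639432 − 0.5231 − 0.08 = 0.036332.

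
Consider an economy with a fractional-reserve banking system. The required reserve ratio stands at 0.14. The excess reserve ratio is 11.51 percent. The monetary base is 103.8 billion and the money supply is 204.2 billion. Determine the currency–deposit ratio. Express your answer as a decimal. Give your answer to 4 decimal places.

0.5150

Using m = M/MB = 204.2/103.8 ≈ 1.967245. From m = (1 + c)/(c + rr + e), rearranging gives 1 + c = m·(c + rr + e), so c·(1 − m) = m·(rr + e) − 1.
Hence c = [m·(rr + e) − 1]/(1 − m) = [1.967245 × (0.14 + 0.1151) − 1] / (1 − 1.967245) ≈ 0.515025.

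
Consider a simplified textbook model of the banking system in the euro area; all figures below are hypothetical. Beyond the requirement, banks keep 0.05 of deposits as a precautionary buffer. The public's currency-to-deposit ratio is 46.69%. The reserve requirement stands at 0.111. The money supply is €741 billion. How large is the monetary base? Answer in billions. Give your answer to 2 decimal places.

€317.18 billion

The money multiplier is m = (1 + c) / (rr + e + c) = (1 + 0.4669) / (0.111 + 0.05 + 0.4669) ≈ 2.336200.
MB = M / m = 741 / 2.336200 ≈ 317.1817 billion.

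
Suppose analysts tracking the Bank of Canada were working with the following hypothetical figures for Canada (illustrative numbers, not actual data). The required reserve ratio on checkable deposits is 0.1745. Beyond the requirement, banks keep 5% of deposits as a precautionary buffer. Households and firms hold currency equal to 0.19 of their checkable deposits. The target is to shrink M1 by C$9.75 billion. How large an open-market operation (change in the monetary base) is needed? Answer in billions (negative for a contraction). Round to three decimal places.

The money multiplier is m = (1 + c) / (rr + e + c) = (1 + 0.19) / (0.1745 + 0.05 + 0.19) ≈ 2.87093.
ΔMB = ΔM / m = (−9.75) / 2.87093 ≈ -3.3961 billion.

-3.396 billion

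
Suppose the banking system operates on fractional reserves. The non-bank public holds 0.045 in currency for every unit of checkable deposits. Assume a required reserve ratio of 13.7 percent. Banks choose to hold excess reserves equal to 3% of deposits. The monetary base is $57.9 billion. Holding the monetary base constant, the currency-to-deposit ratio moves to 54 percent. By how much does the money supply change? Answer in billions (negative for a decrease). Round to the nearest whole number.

Initially m₁ = (1 + 0.045) / (0.137 + 0.03 + 0.045) ≈ 4.9292, so M₁ = 4.9292 × 57.9 ≈ 285.4007 billion.
After the change m₂ = (1 + 0.54) / (0.137 + 0.03 + 0.54) ≈ 2.1782, so M₂ = 2.1782 × 57.9 ≈ 126.1178 billion.
ΔM = M₂ − M₁ = 126.1178 − 285.4007 = -159.2829 billion.

-159 billion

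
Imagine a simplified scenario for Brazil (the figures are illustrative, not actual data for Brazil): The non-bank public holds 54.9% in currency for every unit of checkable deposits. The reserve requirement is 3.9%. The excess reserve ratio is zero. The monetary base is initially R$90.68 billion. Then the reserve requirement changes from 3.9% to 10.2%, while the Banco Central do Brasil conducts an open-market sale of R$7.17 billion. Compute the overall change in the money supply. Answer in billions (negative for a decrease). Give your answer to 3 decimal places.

-40.178 billion

Before: m₁ = (1 + 0.549) / (0.039 + 0.549) ≈ 2.634354, MB₁ = 90.68, so M₁ = 2.634354 × 90.68 ≈ 238.8832 billion.
After: m₂ = (1 + 0.549) / (0.102 + 0.549) ≈ 2.379416, MB₂ = 90.68 − 7.17 = 83.51, so M₂ = 2.379416 × 83.51 ≈ 198.705 billion.
ΔM = M₂ − M₁ = 198.705 − 238.8832 = -40.1782 billion.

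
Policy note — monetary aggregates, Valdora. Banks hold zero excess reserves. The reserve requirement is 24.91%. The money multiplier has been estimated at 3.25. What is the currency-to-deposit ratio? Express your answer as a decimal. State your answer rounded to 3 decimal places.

Using m = 3.25. From m = (1 + c)/(c + rr + e), rearranging gives 1 + c = m·(c + rr + e), so c·(1 − m) = m·(rr + e) − 1.
Hence c = [m·(rr + e) − 1]/(1 − m) = [3.25 × (0.2491 + 0) − 1] / (1 − 3.25) ≈ 0.084633.

0.085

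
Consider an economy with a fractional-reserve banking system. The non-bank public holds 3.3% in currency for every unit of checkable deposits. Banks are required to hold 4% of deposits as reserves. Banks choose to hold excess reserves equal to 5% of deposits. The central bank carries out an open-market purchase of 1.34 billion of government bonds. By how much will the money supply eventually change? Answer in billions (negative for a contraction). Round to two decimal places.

11.25 billion

The money multiplier is m = (1 + c) / (rr + e + c) = (1 + 0.033) / (0.04 + 0.05 + 0.033) ≈ 8.3984.
The purchase adds 1.34 billion of base, so ΔM = m × ΔMB = 8.3984 × (+1.34) ≈ 11.2539 billion.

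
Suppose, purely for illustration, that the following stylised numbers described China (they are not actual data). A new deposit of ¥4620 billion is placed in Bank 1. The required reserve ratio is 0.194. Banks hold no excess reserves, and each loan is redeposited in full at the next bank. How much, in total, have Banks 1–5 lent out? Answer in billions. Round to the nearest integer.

Bank i lends (1 − rr)^i of the original deposit: Bank 1 lends 4620·0.8060 = 3723.7200, Bank 2 lends 4620·0.8060² ≈ 3001.3183, and so on.
Summing a geometric series: total = 4620·[0.8060·(1 − 0.8060^5) / (1 − 0.8060)] ≈ 12665.3754 billion.

¥12665 billion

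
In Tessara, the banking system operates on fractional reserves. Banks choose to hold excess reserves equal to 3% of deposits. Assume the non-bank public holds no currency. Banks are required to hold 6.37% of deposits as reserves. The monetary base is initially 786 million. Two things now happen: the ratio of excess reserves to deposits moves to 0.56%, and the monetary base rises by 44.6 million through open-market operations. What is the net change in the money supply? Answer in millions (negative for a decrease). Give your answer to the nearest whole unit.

3597 million

Before: m₁ = 1 / (0.0637 + 0.03) ≈ 10.6724, MB₁ = 786, so M₁ = 10.6724 × 786 = 8388.5064 million.
After: m₂ = 1 / (0.0637 + 0.0056) ≈ 14.43, MB₂ = 786 + 44.6 = 830.6, so M₂ = 14.43 × 830.6 = 11985.558 million.
ΔM = M₂ − M₁ = 11985.558 − 8388.5064 = 3597.0516 million.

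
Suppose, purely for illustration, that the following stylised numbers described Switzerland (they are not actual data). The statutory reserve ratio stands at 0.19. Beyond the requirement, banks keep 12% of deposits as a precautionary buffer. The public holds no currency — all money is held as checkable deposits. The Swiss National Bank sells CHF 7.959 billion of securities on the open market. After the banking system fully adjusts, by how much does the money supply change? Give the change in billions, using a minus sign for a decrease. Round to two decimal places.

The money multiplier is m = 1 / (rr + e) = 1 / (0.19 + 0.12) ≈ 3.2258.
The sale removes 7.959 billion of base, so ΔM = m × ΔMB = 3.2258 × (−7.959) ≈ -25.6741 billion.

-25.67 billion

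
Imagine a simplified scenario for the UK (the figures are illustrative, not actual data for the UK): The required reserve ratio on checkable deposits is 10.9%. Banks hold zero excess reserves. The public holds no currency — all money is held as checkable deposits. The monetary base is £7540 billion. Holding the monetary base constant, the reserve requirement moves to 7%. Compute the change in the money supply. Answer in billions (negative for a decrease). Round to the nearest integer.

Initially m₁ = 1 / (0.109) ≈ 9.17431, so M₁ = 9.17431 × 7540 = 69174.2974 billion.
After the change m₂ = 1 / (0.07) ≈ 14.28571, so M₂ = 14.28571 × 7540 = 107714.2534 billion.
ΔM = M₂ − M₁ = 107714.2534 − 69174.2974 = 38539.956 billion.

£38540 billion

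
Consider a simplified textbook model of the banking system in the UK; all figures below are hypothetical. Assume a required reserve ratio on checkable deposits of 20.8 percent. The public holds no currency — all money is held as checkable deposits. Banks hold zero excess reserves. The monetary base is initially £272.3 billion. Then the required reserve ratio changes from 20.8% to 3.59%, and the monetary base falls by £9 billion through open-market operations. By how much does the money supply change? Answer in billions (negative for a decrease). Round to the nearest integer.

Before: m₁ = 1 / (0.208) ≈ 4.8077, MB₁ = 272.3, so M₁ = 4.8077 × 272.3 ≈ 1309.1367 billion.
After: m₂ = 1 / (0.0359) ≈ 27.8552, MB₂ = 272.3 − 9 = 263.3, so M₂ = 27.8552 × 263.3 ≈ 7334.2742 billion.
ΔM = M₂ − M₁ = 7334.2742 − 1309.1367 = 6025.1375 billion.

£6025 billion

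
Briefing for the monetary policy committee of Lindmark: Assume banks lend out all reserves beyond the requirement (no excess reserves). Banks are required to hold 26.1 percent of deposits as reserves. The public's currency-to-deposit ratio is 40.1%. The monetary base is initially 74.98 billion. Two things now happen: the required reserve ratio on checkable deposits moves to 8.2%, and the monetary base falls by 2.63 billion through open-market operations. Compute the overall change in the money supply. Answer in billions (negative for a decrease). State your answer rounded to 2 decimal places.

Before: m₁ = (1 + 0.401) / (0.261 + 0.401) ≈ 2.11631, MB₁ = 74.98, so M₁ = 2.11631 × 74.98 ≈ 158.6809 billion.
After: m₂ = (1 + 0.401) / (0.082 + 0.401) ≈ 2.90062, MB₂ = 74.98 − 2.63 = 72.35, so M₂ = 2.90062 × 72.35 ≈ 209.8599 billion.
ΔM = M₂ − M₁ = 209.8599 − 158.6809 = 51.179 billion.

51.18 billion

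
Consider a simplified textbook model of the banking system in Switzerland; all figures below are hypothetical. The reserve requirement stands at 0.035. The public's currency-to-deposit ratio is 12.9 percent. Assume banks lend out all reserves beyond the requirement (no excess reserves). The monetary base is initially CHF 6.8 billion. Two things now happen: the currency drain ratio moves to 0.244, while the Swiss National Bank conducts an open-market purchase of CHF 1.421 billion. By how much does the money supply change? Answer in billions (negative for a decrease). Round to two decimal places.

Before: m₁ = (1 + 0.129) / (0.035 + 0.129) ≈ 6.8841, MB₁ = 6.8, so M₁ = 6.8841 × 6.8 ≈ 46.8119 billion.
After: m₂ = (1 + 0.244) / (0.035 + 0.244) ≈ 4.4588, MB₂ = 6.8 + 1.421 = 8.221, so M₂ = 4.4588 × 8.221 ≈ 36.6558 billion.
ΔM = M₂ − M₁ = 36.6558 − 46.8119 = -10.1561 billion.

-10.16 billion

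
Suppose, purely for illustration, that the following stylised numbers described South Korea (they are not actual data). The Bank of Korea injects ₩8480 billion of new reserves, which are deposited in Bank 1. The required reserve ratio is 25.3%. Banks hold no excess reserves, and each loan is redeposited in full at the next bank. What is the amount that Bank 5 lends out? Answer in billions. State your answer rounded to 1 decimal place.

₩1972.4 billion

Each bank lends a fraction (1 − rr) = 0.7470 of the deposit it receives, so Bank 5 receives 8480·0.7470^4 and lends 8480·0.7470^5 ≈ 1972.4176 billion.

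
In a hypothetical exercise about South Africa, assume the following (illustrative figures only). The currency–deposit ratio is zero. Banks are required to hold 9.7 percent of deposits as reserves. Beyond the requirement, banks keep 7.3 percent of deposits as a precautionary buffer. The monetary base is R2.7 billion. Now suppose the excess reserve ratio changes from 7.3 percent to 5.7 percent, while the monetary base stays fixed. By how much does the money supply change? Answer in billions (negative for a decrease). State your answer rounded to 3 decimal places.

Initially m₁ = 1 / (0.097 + 0.073) ≈ 5.88235, so M₁ = 5.88235 × 2.7 ≈ 15.8823 billion.
After the change m₂ = 1 / (0.097 + 0.057) ≈ 6.49351, so M₂ = 6.49351 × 2.7 ≈ 17.5325 billion.
ΔM = M₂ − M₁ = 17.5325 − 15.8823 = 1.6502 billion.

R1.650 billion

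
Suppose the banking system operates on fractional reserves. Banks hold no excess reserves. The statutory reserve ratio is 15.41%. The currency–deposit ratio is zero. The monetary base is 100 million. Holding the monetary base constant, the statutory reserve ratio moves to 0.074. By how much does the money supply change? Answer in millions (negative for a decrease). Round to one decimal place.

702.4 million

Initially m₁ = 1 / (0.1541) ≈ 6.4893, so M₁ = 6.4893 × 100 = 648.93 million.
After the change m₂ = 1 / (0.074) ≈ 13.5135, so M₂ = 13.5135 × 100 = 1351.35 million.
ΔM = M₂ − M₁ = 1351.35 − 648.93 = 702.42 million.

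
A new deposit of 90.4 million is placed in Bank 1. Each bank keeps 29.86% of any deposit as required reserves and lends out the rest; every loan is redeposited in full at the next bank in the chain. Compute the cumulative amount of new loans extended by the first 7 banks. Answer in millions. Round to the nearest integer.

Bank i lends (1 − rr)^i of the original deposit: Bank 1 lends 90.4·0.7014 ≈ 63.4066, Bank 2 lends 90.4·0.7014² ≈ 44.4734, and so on.
Summing a geometric series: total = 90.4·[0.7014·(1 − 0.7014^7) / (1 − 0.7014)] ≈ 194.6122 million.

195 million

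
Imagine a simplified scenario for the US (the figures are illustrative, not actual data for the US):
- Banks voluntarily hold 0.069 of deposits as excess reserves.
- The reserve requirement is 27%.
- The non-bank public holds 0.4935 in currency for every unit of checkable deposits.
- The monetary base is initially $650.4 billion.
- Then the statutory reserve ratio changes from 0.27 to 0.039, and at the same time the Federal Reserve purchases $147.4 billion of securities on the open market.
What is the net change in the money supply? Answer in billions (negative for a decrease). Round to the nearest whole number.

$814 billion

Before: m₁ = (1 + 0.4935) / (0.27 + 0.069 + 0.4935) ≈ 1.7940, MB₁ = 650.4, so M₁ = 1.7940 × 650.4 = 1166.8176 billion.
After: m₂ = (1 + 0.4935) / (0.039 + 0.069 + 0.4935) ≈ 2.4830, MB₂ = 650.4 + 147.4 = 797.8, so M₂ = 2.4830 × 797.8 = 1980.9374 billion.
ΔM = M₂ − M₁ = 1980.9374 − 1166.8176 = 814.1198 billion.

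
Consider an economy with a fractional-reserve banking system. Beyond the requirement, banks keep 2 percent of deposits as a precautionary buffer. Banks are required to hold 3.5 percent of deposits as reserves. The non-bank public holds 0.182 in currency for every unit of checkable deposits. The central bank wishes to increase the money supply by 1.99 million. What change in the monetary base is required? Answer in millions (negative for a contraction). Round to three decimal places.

0.399 million

The money multiplier is m = (1 + c) / (rr + e + c) = (1 + 0.182) / (0.035 + 0.02 + 0.182) ≈ 4.98734.
ΔMB = ΔM / m = (+1.99) / 4.98734 ≈ 0.399 million.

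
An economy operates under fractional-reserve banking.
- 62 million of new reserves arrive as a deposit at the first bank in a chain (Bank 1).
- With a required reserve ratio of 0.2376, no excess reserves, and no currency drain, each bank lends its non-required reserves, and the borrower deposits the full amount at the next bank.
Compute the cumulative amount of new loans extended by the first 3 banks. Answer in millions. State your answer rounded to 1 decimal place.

110.8 million

Bank i lends (1 − rr)^i of the original deposit: Bank 1 lends 62·0.7624 = 47.2688, Bank 2 lends 62·0.7624² ≈ 36.0377, and so on.
Summing a geometric series: total = 62·[0.7624·(1 − 0.7624^3) / (1 − 0.7624)] ≈ 110.7817 million.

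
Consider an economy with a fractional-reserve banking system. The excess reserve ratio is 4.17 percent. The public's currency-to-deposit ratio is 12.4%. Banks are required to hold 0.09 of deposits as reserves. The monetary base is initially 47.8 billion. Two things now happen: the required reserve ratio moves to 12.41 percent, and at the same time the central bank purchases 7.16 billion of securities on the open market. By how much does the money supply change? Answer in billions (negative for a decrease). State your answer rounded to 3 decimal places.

Before: m₁ = (1 + 0.124) / (0.09 + 0.0417 + 0.124) ≈ 4.395776, MB₁ = 47.8, so M₁ = 4.395776 × 47.8 ≈ 210.1181 billion.
After: m₂ = (1 + 0.124) / (0.1241 + 0.0417 + 0.124) ≈ 3.878537, MB₂ = 47.8 + 7.16 = 54.96, so M₂ = 3.878537 × 54.96 ≈ 213.1644 billion.
ΔM = M₂ − M₁ = 213.1644 − 210.1181 = 3.0463 billion.

3.046 billion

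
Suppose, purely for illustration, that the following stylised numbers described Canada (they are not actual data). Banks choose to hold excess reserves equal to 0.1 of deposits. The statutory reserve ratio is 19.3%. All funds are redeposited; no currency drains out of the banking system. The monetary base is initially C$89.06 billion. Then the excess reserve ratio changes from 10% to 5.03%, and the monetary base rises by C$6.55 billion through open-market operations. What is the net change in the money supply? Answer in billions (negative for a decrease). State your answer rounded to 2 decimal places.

Before: m₁ = 1 / (0.193 + 0.1) ≈ 3.41297, MB₁ = 89.06, so M₁ = 3.41297 × 89.06 ≈ 303.9591 billion.
After: m₂ = 1 / (0.193 + 0.0503) ≈ 4.11015, MB₂ = 89.06 + 6.55 = 95.61, so M₂ = 4.11015 × 95.61 ≈ 392.9714 billion.
ΔM = M₂ − M₁ = 392.9714 − 303.9591 = 89.0123 billion.

C$89.01 billion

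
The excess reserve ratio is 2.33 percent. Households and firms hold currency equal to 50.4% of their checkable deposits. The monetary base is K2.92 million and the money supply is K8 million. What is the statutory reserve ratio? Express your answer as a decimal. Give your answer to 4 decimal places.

0.0217

Using m = M/MB = 8/2.92 ≈ 2.739726. Since m = (1 + c)/(c + rr + e), the denominator satisfies c + rr + e = (1 + c)/m = (1 + 0.504) / 2.739726 ≈ 0.548960.
With c = 0.504 and e = 0.0233, the statutory reserve ratio is 0.548960 − 0.504 − 0.0233 = 0.02166.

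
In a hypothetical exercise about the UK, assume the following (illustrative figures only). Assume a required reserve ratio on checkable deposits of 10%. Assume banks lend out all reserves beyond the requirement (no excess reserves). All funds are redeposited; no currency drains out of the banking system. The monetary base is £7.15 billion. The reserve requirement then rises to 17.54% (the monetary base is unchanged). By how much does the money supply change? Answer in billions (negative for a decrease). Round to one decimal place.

-30.7 billion

Initially m₁ = 1 / (0.1) = 10, so M₁ = 10 × 7.15 = 71.5 billion.
After the change m₂ = 1 / (0.1754) ≈ 5.7013, so M₂ = 5.7013 × 7.15 ≈ 40.7643 billion.
ΔM = M₂ − M₁ = 40.7643 − 71.5 = -30.7357 billion.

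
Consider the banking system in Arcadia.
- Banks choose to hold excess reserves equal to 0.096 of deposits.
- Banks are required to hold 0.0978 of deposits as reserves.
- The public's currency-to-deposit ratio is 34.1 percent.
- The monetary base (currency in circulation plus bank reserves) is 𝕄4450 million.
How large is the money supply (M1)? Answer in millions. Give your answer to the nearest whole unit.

𝕄11158 million

The money multiplier is m = (1 + c) / (rr + e + c) = (1 + 0.341) / (0.0978 + 0.096 + 0.341) ≈ 2.50748.
So M = m × MB = 2.50748 × 4450 = 11158.286 million.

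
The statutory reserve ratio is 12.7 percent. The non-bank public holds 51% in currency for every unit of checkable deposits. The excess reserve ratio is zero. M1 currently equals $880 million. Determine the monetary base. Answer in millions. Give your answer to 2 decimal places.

$371.23 million

The money multiplier is m = (1 + c) / (rr + c) = (1 + 0.51) / (0.127 + 0.51) ≈ 2.370487.
MB = M / m = 880 / 2.370487 ≈ 371.2317 million.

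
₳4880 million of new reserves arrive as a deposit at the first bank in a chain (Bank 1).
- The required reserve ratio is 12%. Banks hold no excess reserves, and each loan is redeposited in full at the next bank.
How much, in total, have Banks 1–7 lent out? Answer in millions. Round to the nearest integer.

Bank i lends (1 − rr)^i of the original deposit: Bank 1 lends 4880·0.8800 = 4294.4000, Bank 2 lends 4880·0.8800² = 3779.0720, and so on.
Summing a geometric series: total = 4880·[0.8800·(1 − 0.8800^7) / (1 − 0.8800)] ≈ 21161.5293 million.

₳21162 million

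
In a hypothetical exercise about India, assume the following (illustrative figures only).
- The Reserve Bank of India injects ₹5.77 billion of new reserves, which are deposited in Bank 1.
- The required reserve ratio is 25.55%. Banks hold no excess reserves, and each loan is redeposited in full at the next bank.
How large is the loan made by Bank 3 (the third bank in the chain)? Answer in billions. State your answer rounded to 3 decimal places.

Each bank lends a fraction (1 − rr) = 0.7445 of the deposit it receives, so Bank 3 receives 5.77·0.7445^2 and lends 5.77·0.7445^3 ≈ 2.3811 billion.

₹2.381 billion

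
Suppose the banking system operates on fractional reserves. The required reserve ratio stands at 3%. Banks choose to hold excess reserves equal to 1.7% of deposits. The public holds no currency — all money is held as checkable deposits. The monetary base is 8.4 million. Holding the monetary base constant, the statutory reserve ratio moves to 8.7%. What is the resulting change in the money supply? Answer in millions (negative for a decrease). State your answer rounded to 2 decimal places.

Initially m₁ = 1 / (0.03 + 0.017) ≈ 21.2766, so M₁ = 21.2766 × 8.4 ≈ 178.7234 million.
After the change m₂ = 1 / (0.087 + 0.017) ≈ 9.6154, so M₂ = 9.6154 × 8.4 ≈ 80.7694 million.
ΔM = M₂ − M₁ = 80.7694 − 178.7234 = -97.954 million.

-97.95 million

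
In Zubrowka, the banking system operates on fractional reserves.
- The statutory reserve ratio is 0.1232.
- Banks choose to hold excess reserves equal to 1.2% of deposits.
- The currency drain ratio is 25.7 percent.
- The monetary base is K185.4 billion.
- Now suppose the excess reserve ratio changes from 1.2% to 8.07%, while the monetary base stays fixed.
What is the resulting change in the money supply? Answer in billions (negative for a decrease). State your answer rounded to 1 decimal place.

Initially m₁ = (1 + 0.257) / (0.1232 + 0.012 + 0.257) ≈ 3.20500, so M₁ = 3.20500 × 185.4 = 594.207 billion.
After the change m₂ = (1 + 0.257) / (0.1232 + 0.0807 + 0.257) ≈ 2.72727, so M₂ = 2.72727 × 185.4 ≈ 505.6359 billion.
ΔM = M₂ − M₁ = 505.6359 − 594.207 = -88.5711 billion.

-88.6 billion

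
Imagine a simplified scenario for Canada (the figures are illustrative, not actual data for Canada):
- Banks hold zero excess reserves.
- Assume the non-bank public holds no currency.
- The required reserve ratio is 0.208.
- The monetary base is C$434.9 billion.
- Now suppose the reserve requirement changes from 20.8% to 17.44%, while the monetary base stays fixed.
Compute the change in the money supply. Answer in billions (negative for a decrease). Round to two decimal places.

Initially m₁ = 1 / (0.208) ≈ 4.807692, so M₁ = 4.807692 × 434.9 ≈ 2090.8653 billion.
After the change m₂ = 1 / (0.1744) ≈ 5.733945, so M₂ = 5.733945 × 434.9 ≈ 2493.6927 billion.
ΔM = M₂ − M₁ = 2493.6927 − 2090.8653 = 402.8274 billion.

C$402.83 billion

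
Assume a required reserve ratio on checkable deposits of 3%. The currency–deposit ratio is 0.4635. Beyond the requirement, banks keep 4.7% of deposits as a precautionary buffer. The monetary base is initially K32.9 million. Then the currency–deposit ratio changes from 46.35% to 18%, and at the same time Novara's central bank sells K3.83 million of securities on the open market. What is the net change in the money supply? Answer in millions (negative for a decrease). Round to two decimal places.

K44.39 million

Before: m₁ = (1 + 0.4635) / (0.03 + 0.047 + 0.4635) ≈ 2.70768, MB₁ = 32.9, so M₁ = 2.70768 × 32.9 ≈ 89.0827 million.
After: m₂ = (1 + 0.18) / (0.03 + 0.047 + 0.18) ≈ 4.59144, MB₂ = 32.9 − 3.83 = 29.07, so M₂ = 4.59144 × 29.07 ≈ 133.4732 million.
ΔM = M₂ − M₁ = 133.4732 − 89.0827 = 44.3905 million.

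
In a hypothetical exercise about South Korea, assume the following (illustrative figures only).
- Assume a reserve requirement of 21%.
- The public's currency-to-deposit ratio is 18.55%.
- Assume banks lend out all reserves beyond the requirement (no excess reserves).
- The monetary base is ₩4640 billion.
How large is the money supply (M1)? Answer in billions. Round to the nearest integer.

The money multiplier is m = (1 + c) / (rr + c) = (1 + 0.1855) / (0.21 + 0.1855) ≈ 2.99747.
So M = m × MB = 2.99747 × 4640 = 13908.2608 billion.

₩13908 billion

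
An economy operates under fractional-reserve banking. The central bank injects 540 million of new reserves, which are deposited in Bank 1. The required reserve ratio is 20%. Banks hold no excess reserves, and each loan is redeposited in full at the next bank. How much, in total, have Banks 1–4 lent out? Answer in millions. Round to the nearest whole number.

1275 million

Bank i lends (1 − rr)^i of the original deposit: Bank 1 lends 540·0.8000 = 432.0000, Bank 2 lends 540·0.8000² = 345.6000, and so on.
Summing a geometric series: total = 540·[0.8000·(1 − 0.8000^4) / (1 − 0.8000)] = 1275.2640 million.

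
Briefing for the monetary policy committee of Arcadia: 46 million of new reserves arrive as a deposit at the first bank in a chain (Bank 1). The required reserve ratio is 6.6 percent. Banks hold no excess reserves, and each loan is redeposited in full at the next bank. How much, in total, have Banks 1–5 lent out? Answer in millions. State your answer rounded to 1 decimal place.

188.3 million

Bank i lends (1 − rr)^i of the original deposit: Bank 1 lends 46·0.9340 = 42.9640, Bank 2 lends 46·0.9340² ≈ 40.1284, and so on.
Summing a geometric series: total = 46·[0.9340·(1 − 0.9340^5) / (1 − 0.9340)] ≈ 188.2743 million.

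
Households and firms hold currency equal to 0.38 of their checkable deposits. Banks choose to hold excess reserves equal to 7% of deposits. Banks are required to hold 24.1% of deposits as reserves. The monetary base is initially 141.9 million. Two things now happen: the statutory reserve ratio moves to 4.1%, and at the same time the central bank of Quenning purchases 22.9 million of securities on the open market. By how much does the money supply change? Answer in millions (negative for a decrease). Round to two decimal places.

Before: m₁ = (1 + 0.38) / (0.241 + 0.07 + 0.38) ≈ 1.997106, MB₁ = 141.9, so M₁ = 1.997106 × 141.9 ≈ 283.3893 million.
After: m₂ = (1 + 0.38) / (0.041 + 0.07 + 0.38) ≈ 2.810591, MB₂ = 141.9 + 22.9 = 164.8, so M₂ = 2.810591 × 164.8 ≈ 463.1854 million.
ΔM = M₂ − M₁ = 463.1854 − 283.3893 = 179.7961 million.

179.80 million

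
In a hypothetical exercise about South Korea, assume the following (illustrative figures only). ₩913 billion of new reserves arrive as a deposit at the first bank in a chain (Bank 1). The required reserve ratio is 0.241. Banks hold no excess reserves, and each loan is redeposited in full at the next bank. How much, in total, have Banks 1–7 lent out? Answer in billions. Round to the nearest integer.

Bank i lends (1 − rr)^i of the original deposit: Bank 1 lends 913·0.7590 = 692.9670, Bank 2 lends 913·0.7590² ≈ 525.9620, and so on.
Summing a geometric series: total = 913·[0.7590·(1 − 0.7590^7) / (1 − 0.7590)] ≈ 2458.1398 billion.

₩2458 billion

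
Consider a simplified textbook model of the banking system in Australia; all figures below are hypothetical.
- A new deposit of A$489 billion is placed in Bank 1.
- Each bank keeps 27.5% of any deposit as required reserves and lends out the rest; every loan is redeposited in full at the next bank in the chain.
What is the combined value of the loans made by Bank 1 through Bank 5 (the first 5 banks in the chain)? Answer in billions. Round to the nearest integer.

A$1031 billion

Bank i lends (1 − rr)^i of the original deposit: Bank 1 lends 489·0.7250 = 354.5250, Bank 2 lends 489·0.7250² ≈ 257.0306, and so on.
Summing a geometric series: total = 489·[0.7250·(1 − 0.7250^5) / (1 − 0.7250)] ≈ 1030.9533 billion.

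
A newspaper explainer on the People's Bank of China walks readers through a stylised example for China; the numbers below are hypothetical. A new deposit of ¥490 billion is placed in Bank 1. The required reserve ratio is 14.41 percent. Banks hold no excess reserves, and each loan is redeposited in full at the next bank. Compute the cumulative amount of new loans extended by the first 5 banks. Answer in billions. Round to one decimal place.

Bank i lends (1 − rr)^i of the original deposit: Bank 1 lends 490·0.8559 = 419.3910, Bank 2 lends 490·0.8559² ≈ 358.9568, and so on.
Summing a geometric series: total = 490·[0.8559·(1 − 0.8559^5) / (1 − 0.8559)] ≈ 1573.6046 billion.

¥1573.6 billion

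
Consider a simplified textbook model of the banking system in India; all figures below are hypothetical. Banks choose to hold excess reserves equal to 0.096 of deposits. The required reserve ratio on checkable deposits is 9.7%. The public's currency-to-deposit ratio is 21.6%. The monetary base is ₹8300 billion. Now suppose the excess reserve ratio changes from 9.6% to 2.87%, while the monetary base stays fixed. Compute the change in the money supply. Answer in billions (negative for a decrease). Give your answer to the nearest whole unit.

Initially m₁ = (1 + 0.216) / (0.097 + 0.096 + 0.216) ≈ 2.97311, so M₁ = 2.97311 × 8300 = 24676.813 billion.
After the change m₂ = (1 + 0.216) / (0.097 + 0.0287 + 0.216) ≈ 3.55868, so M₂ = 3.55868 × 8300 = 29537.044 billion.
ΔM = M₂ − M₁ = 29537.044 − 24676.813 = 4860.231 billion.

₹4860 billion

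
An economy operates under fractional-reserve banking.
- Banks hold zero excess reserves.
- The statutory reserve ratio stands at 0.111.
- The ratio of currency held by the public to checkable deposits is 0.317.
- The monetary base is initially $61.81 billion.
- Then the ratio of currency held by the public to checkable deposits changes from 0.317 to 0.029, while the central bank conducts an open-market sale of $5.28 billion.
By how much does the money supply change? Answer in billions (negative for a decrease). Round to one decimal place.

$225.3 billion

Before: m₁ = (1 + 0.317) / (0.111 + 0.317) ≈ 3.0771, MB₁ = 61.81, so M₁ = 3.0771 × 61.81 ≈ 190.1956 billion.
After: m₂ = (1 + 0.029) / (0.111 + 0.029) = 7.35, MB₂ = 61.81 − 5.28 = 56.53, so M₂ = 7.35 × 56.53 = 415.4955 billion.
ΔM = M₂ − M₁ = 415.4955 − 190.1956 = 225.2999 billion.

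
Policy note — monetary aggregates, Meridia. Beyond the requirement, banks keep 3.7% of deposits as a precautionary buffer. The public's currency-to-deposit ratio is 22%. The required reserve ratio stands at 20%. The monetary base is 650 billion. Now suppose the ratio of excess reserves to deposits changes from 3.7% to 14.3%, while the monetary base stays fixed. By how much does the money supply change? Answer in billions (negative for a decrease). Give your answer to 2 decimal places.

Initially m₁ = (1 + 0.22) / (0.2 + 0.037 + 0.22) ≈ 2.669584, so M₁ = 2.669584 × 650 = 1735.2296 billion.
After the change m₂ = (1 + 0.22) / (0.2 + 0.143 + 0.22) ≈ 2.166963, so M₂ = 2.166963 × 650 ≈ 1408.5259 billion.
ΔM = M₂ − M₁ = 1408.5259 − 1735.2296 = -326.7037 billion.

-326.70 billion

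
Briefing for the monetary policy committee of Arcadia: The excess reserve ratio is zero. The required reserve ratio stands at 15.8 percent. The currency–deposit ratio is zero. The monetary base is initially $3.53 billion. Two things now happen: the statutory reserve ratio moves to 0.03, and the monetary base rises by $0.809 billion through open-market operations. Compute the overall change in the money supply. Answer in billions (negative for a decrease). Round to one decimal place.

Before: m₁ = 1 / (0.158) ≈ 6.3291, MB₁ = 3.53, so M₁ = 6.3291 × 3.53 ≈ 22.3417 billion.
After: m₂ = 1 / (0.03) ≈ 33.3333, MB₂ = 3.53 + 0.809 = 4.339, so M₂ = 33.3333 × 4.339 ≈ 144.6332 billion.
ΔM = M₂ − M₁ = 144.6332 − 22.3417 = 122.2915 billion.

$122.3 billion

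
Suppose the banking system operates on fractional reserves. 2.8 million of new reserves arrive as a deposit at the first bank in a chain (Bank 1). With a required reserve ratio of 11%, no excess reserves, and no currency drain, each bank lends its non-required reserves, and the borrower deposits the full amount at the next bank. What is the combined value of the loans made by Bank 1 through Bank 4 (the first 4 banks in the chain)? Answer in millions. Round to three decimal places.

Bank i lends (1 − rr)^i of the original deposit: Bank 1 lends 2.8·0.8900 = 2.4920, Bank 2 lends 2.8·0.8900² ≈ 2.2179, and so on.
Summing a geometric series: total = 2.8·[0.8900·(1 − 0.8900^4) / (1 − 0.8900)] ≈ 8.4406 million.

8.441 million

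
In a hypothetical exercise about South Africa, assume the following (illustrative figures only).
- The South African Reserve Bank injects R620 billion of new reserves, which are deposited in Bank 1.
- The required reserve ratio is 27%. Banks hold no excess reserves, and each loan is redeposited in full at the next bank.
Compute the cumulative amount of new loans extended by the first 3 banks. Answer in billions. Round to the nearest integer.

Bank i lends (1 − rr)^i of the original deposit: Bank 1 lends 620·0.7300 = 452.6000, Bank 2 lends 620·0.7300² = 330.3980, and so on.
Summing a geometric series: total = 620·[0.7300·(1 − 0.7300^3) / (1 − 0.7300)] ≈ 1024.1885 billion.

R1024 billion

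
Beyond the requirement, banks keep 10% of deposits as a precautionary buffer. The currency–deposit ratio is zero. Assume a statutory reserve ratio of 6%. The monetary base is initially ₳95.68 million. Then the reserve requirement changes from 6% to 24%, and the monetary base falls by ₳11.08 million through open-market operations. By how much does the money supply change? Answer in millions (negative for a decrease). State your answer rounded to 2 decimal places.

-349.18 million

Before: m₁ = 1 / (0.06 + 0.1) = 6.25, MB₁ = 95.68, so M₁ = 6.25 × 95.68 = 598 million.
After: m₂ = 1 / (0.24 + 0.1) ≈ 2.94118, MB₂ = 95.68 − 11.08 = 84.6, so M₂ = 2.94118 × 84.6 ≈ 248.8238 million.
ΔM = M₂ − M₁ = 248.8238 − 598 = -349.1762 million.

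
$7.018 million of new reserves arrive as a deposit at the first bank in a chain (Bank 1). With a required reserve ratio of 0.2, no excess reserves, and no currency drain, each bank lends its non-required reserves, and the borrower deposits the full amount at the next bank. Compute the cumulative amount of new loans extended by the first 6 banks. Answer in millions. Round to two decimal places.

$20.71 million

Bank i lends (1 − rr)^i of the original deposit: Bank 1 lends 7.018·0.8000 = 5.6144, Bank 2 lends 7.018·0.8000² ≈ 4.4915, and so on.
Summing a geometric series: total = 7.018·[0.8000·(1 − 0.8000^6) / (1 − 0.8000)] ≈ 20.7131 million.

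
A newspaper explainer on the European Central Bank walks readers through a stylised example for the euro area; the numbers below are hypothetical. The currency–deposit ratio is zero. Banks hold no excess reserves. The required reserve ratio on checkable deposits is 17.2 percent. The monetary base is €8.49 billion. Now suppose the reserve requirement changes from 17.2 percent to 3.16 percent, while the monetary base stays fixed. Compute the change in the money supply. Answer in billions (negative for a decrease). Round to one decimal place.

Initially m₁ = 1 / (0.172) ≈ 5.8140, so M₁ = 5.8140 × 8.49 ≈ 49.3609 billion.
After the change m₂ = 1 / (0.0316) ≈ 31.6456, so M₂ = 31.6456 × 8.49 ≈ 268.6711 billion.
ΔM = M₂ − M₁ = 268.6711 − 49.3609 = 219.3102 billion.

€219.3 billion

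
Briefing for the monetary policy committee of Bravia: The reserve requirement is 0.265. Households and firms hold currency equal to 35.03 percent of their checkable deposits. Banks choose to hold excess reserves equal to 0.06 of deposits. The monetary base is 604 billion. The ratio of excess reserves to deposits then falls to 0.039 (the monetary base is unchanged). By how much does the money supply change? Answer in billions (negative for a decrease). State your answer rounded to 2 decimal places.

Initially m₁ = (1 + 0.3503) / (0.265 + 0.06 + 0.3503) ≈ 1.999556, so M₁ = 1.999556 × 604 ≈ 1207.7318 billion.
After the change m₂ = (1 + 0.3503) / (0.265 + 0.039 + 0.3503) ≈ 2.063732, so M₂ = 2.063732 × 604 ≈ 1246.4941 billion.
ΔM = M₂ − M₁ = 1246.4941 − 1207.7318 = 38.7623 billion.

38.76 billion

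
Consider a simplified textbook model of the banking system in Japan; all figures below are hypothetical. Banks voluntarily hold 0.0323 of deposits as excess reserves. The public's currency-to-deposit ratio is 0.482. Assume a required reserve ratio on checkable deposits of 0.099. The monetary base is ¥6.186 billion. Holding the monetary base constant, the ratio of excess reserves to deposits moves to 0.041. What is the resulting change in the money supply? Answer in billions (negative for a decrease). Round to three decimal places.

Initially m₁ = (1 + 0.482) / (0.099 + 0.0323 + 0.482) ≈ 2.41644, so M₁ = 2.41644 × 6.186 ≈ 14.9481 billion.
After the change m₂ = (1 + 0.482) / (0.099 + 0.041 + 0.482) ≈ 2.38264, so M₂ = 2.38264 × 6.186 ≈ 14.739 billion.
ΔM = M₂ − M₁ = 14.739 − 14.9481 = -0.2091 billion.

-0.209 billion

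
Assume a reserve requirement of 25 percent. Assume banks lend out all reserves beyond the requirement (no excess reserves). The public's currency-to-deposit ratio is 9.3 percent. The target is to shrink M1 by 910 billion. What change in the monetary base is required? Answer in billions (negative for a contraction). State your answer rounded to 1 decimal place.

-285.6 billion

The money multiplier is m = (1 + c) / (rr + c) = (1 + 0.093) / (0.25 + 0.093) ≈ 3.18659.
ΔMB = ΔM / m = (−910) / 3.18659 ≈ -285.5717 billion.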